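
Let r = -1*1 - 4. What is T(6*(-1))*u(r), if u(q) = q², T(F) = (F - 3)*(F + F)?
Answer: 2700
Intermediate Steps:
T(F) = 2*F*(-3 + F) (T(F) = (-3 + F)*(2*F) = 2*F*(-3 + F))
r = -5 (r = -1 - 4 = -5)
T(6*(-1))*u(r) = (2*(6*(-1))*(-3 + 6*(-1)))*(-5)² = (2*(-6)*(-3 - 6))*25 = (2*(-6)*(-9))*25 = 108*25 = 2700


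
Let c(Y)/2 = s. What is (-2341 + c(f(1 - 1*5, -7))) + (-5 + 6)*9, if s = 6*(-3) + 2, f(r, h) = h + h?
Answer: -2364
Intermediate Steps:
f(r, h) = 2*h
s = -16 (s = -18 + 2 = -16)
c(Y) = -32 (c(Y) = 2*(-16) = -32)
(-2341 + c(f(1 - 1*5, -7))) + (-5 + 6)*9 = (-2341 - 32) + (-5 + 6)*9 = -2373 + 1*9 = -2373 + 9 = -2364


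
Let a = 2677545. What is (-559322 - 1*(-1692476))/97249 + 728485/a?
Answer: 620983052939/52077714741 ≈ 11.924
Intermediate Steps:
(-559322 - 1*(-1692476))/97249 + 728485/a = (-559322 - 1*(-1692476))/97249 + 728485/2677545 = (-559322 + 1692476)*(1/97249) + 728485*(1/2677545) = 1133154*(1/97249) + 145697/535509 = 1133154/97249 + 145697/535509 = 620983052939/52077714741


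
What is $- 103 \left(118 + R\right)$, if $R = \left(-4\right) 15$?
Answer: $-5974$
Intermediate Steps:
$R = -60$
$- 103 \left(118 + R\right) = - 103 \left(118 - 60\right) = \left(-103\right) 58 = -5974$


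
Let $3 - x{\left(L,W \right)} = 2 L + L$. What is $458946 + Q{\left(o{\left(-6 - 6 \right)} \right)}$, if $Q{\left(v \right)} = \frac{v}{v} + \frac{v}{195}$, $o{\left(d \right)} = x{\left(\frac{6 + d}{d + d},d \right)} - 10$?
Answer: $\frac{357978629}{780} \approx 4.5895 \cdot 10^{5}$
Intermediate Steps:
$x{\left(L,W \right)} = 3 - 3 L$ ($x{\left(L,W \right)} = 3 - \left(2 L + L\right) = 3 - 3 L$)
$o{\left(d \right)} = -7 - \frac{3 \left(6 + d\right)}{2 d}$ ($o{\left(d \right)} = \left(3 - 3 \frac{6 + d}{d + d}\right) - 10 = \left(3 - 3 \frac{6 + d}{2 d}\right) - 10 = \left(3 - \frac{3 \left(6 + d\right)}{2 d}\right) - 10 = -7 - \frac{3 \left(6 + d\right)}{2 d}$)
$Q{\left(v \right)} = 1 + \frac{v}{195}$ ($Q{\left(v \right)} = 1 + v \frac{1}{195} = 1 + \frac{v}{195}$)
$458946 + Q{\left(o{\left(-6 - 6 \right)} \right)} = 458946 + \left(1 + \frac{- \frac{17}{2} - \frac{9}{-6 - 6}}{195}\right) = 458946 + \left(1 + \frac{- \frac{17}{2} - \frac{9}{-12}}{195}\right) = 458946 + \left(1 + \frac{- \frac{17}{2} - - \frac{3}{4}}{195}\right) = 458946 + \left(1 + \frac{- \frac{17}{2} + \frac{3}{4}}{195}\right) = 458946 + \left(1 + \frac{1}{195} \left(- \frac{31}{4}\right)\right) = 458946 + \left(1 - \frac{31}{780}\right) = 458946 + \frac{749}{780} = \frac{357978629}{780}$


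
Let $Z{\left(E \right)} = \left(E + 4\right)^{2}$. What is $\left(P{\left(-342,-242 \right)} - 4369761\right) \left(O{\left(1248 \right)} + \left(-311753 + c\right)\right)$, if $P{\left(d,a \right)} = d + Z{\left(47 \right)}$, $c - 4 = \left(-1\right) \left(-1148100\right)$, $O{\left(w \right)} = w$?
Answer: $-3658215307698$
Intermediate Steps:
$Z{\left(E \right)} = \left(4 + E\right)^{2}$
$c = 1148104$ ($c = 4 - -1148100 = 4 + 1148100 = 1148104$)
$P{\left(d,a \right)} = 2601 + d$ ($P{\left(d,a \right)} = d + \left(4 + 47\right)^{2} = d + 51^{2} = d + 2601 = 2601 + d$)
$\left(P{\left(-342,-242 \right)} - 4369761\right) \left(O{\left(1248 \right)} + \left(-311753 + c\right)\right) = \left(\left(2601 - 342\right) - 4369761\right) \left(1248 + \left(-311753 + 1148104\right)\right) = \left(2259 - 4369761\right) \left(1248 + 836351\right) = \left(-4367502\right) 837599 = -3658215307698$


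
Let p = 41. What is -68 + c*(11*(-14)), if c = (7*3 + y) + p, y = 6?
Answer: -10540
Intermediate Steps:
c = 68 (c = (7*3 + 6) + 41 = (21 + 6) + 41 = 27 + 41 = 68)
-68 + c*(11*(-14)) = -68 + 68*(11*(-14)) = -68 + 68*(-154) = -68 - 10472 = -10540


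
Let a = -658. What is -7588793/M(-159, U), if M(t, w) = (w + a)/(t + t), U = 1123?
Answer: 804412058/155 ≈ 5.1898e+6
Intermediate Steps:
M(t, w) = (-658 + w)/(2*t) (M(t, w) = (w - 658)/(t + t) = (-658 + w)/((2*t)) = (-658 + w)*(1/(2*t)) = (-658 + w)/(2*t))
-7588793/M(-159, U) = -7588793*(-318/(-658 + 1123)) = -7588793/((1/2)*(-1/159)*465) = -7588793/(-155/106) = -7588793*(-106/155) = 804412058/155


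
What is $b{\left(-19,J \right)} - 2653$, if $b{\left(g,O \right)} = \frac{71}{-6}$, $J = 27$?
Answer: $- \frac{15989}{6} \approx -2664.8$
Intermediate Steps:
$b{\left(g,O \right)} = - \frac{71}{6}$ ($b{\left(g,O \right)} = 71 \left(- \frac{1}{6}\right) = - \frac{71}{6}$)
$b{\left(-19,J \right)} - 2653 = - \frac{71}{6} - 2653 = - \frac{15989}{6}$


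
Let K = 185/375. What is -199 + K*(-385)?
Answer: -5834/15 ≈ -388.93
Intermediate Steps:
K = 37/75 (K = 185*(1/375) = 37/75 ≈ 0.49333)
-199 + K*(-385) = -199 + (37/75)*(-385) = -199 - 2849/15 = -5834/15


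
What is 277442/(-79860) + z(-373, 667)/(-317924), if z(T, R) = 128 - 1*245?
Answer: -2004457427/577032060 ≈ -3.4737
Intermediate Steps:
z(T, R) = -117 (z(T, R) = 128 - 245 = -117)
277442/(-79860) + z(-373, 667)/(-317924) = 277442/(-79860) - 117/(-317924) = 277442*(-1/79860) - 117*(-1/317924) = -12611/3630 + 117/317924 = -2004457427/577032060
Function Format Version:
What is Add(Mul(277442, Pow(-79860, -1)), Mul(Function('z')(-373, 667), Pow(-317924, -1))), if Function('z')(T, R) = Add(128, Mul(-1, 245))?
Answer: Rational(-2004457427, 577032060) ≈ -3.4737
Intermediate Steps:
Function('z')(T, R) = -117 (Function('z')(T, R) = Add(128, -245) = -117)
Add(Mul(277442, Pow(-79860, -1)), Mul(Function('z')(-373, 667), Pow(-317924, -1))) = Add(Mul(277442, Pow(-79860, -1)), Mul(-117, Pow(-317924, -1))) = Add(Mul(277442, Rational(-1, 79860)), Mul(-117, Rational(-1, 317924))) = Add(Rational(-12611, 3630), Rational(117, 317924)) = Rational(-2004457427, 577032060)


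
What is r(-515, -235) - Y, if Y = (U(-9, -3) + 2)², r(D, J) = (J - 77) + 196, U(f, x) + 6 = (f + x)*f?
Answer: -10932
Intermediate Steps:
U(f, x) = -6 + f*(f + x) (U(f, x) = -6 + (f + x)*f = -6 + f*(f + x))
r(D, J) = 119 + J (r(D, J) = (-77 + J) + 196 = 119 + J)
Y = 10816 (Y = ((-6 + (-9)² - 9*(-3)) + 2)² = ((-6 + 81 + 27) + 2)² = (102 + 2)² = 104² = 10816)
r(-515, -235) - Y = (119 - 235) - 1*10816 = -116 - 10816 = -10932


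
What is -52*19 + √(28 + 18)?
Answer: -988 + √46 ≈ -981.22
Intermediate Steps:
-52*19 + √(28 + 18) = -988 + √46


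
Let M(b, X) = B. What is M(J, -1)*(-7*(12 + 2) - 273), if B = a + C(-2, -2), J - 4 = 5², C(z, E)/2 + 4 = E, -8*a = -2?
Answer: 17437/4 ≈ 4359.3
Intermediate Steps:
a = ¼ (a = -⅛*(-2) = ¼ ≈ 0.25000)
C(z, E) = -8 + 2*E
J = 29 (J = 4 + 5² = 4 + 25 = 29)
B = -47/4 (B = ¼ + (-8 + 2*(-2)) = ¼ + (-8 - 4) = ¼ - 12 = -47/4 ≈ -11.750)
M(b, X) = -47/4
M(J, -1)*(-7*(12 + 2) - 273) = -47*(-7*(12 + 2) - 273)/4 = -47*(-7*14 - 273)/4 = -47*(-98 - 273)/4 = -47/4*(-371) = 17437/4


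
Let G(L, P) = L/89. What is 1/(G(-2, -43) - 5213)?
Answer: -89/463959 ≈ -0.00019183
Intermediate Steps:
G(L, P) = L/89 (G(L, P) = L*(1/89) = L/89)
1/(G(-2, -43) - 5213) = 1/((1/89)*(-2) - 5213) = 1/(-2/89 - 5213) = 1/(-463959/89) = -89/463959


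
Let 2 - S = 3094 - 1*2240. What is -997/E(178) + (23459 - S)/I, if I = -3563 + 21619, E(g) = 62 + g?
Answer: -1520899/541680 ≈ -2.8077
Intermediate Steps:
S = -852 (S = 2 - (3094 - 1*2240) = 2 - (3094 - 2240) = 2 - 1*854 = 2 - 854 = -852)
I = 18056
-997/E(178) + (23459 - S)/I = -997/(62 + 178) + (23459 - 1*(-852))/18056 = -997/240 + (23459 + 852)*(1/18056) = -997*1/240 + 24311*(1/18056) = -997/240 + 24311/18056 = -1520899/541680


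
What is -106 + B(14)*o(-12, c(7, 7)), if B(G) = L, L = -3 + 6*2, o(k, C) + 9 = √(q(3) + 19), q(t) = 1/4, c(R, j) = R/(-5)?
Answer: -187 + 9*√77/2 ≈ -147.51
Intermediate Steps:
c(R, j) = -R/5 (c(R, j) = R*(-⅕) = -R/5)
q(t) = ¼
o(k, C) = -9 + √77/2 (o(k, C) = -9 + √(¼ + 19) = -9 + √(77/4) = -9 + √77/2)
L = 9 (L = -3 + 12 = 9)
B(G) = 9
-106 + B(14)*o(-12, c(7, 7)) = -106 + 9*(-9 + √77/2) = -106 + (-81 + 9*√77/2) = -187 + 9*√77/2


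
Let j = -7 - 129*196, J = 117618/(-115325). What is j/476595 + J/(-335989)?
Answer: -27997653643399/527630582214225 ≈ -0.053063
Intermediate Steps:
J = -117618/115325 (J = 117618*(-1/115325) = -117618/115325 ≈ -1.0199)
j = -25291 (j = -7 - 25284 = -25291)
j/476595 + J/(-335989) = -25291/476595 - 117618/115325/(-335989) = -25291*1/476595 - 117618/115325*(-1/335989) = -3613/68085 + 117618/38747931425 = -27997653643399/527630582214225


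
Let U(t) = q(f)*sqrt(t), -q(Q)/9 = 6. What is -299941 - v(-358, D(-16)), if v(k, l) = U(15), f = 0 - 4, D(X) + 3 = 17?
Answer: -299941 + 54*sqrt(15) ≈ -2.9973e+5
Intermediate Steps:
D(X) = 14 (D(X) = -3 + 17 = 14)
f = -4
q(Q) = -54 (q(Q) = -9*6 = -54)
U(t) = -54*sqrt(t)
v(k, l) = -54*sqrt(15)
-299941 - v(-358, D(-16)) = -299941 - (-54)*sqrt(15) = -299941 + 54*sqrt(15)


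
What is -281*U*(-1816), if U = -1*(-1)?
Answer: 510296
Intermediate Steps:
U = 1
-281*U*(-1816) = -281*1*(-1816) = -281*(-1816) = 510296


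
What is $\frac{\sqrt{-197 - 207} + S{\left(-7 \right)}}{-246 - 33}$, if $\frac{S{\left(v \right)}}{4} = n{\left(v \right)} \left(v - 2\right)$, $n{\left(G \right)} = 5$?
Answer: $\frac{20}{31} - \frac{2 i \sqrt{101}}{279} \approx 0.64516 - 0.072042 i$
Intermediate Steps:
$S{\left(v \right)} = -40 + 20 v$ ($S{\left(v \right)} = 4 \cdot 5 \left(v - 2\right) = 4 \cdot 5 \left(-2 + v\right) = 4 \left(-10 + 5 v\right) = -40 + 20 v$)
$\frac{\sqrt{-197 - 207} + S{\left(-7 \right)}}{-246 - 33} = \frac{\sqrt{-197 - 207} + \left(-40 + 20 \left(-7\right)\right)}{-246 - 33} = \frac{\sqrt{-404} - 180}{-279} = \left(2 i \sqrt{101} - 180\right) \left(- \frac{1}{279}\right) = \left(-180 + 2 i \sqrt{101}\right) \left(- \frac{1}{279}\right) = \frac{20}{31} - \frac{2 i \sqrt{101}}{279}$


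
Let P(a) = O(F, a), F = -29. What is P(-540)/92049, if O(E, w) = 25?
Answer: 25/92049 ≈ 0.00027159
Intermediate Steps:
P(a) = 25
P(-540)/92049 = 25/92049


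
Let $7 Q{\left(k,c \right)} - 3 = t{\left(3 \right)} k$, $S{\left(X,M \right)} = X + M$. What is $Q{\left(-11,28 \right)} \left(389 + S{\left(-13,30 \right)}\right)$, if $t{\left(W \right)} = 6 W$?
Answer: $-11310$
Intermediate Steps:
$S{\left(X,M \right)} = M + X$
$Q{\left(k,c \right)} = \frac{3}{7} + \frac{18 k}{7}$ ($Q{\left(k,c \right)} = \frac{3}{7} + \frac{6 \cdot 3 k}{7} = \frac{3}{7} + \frac{18 k}{7}$)
$Q{\left(-11,28 \right)} \left(389 + S{\left(-13,30 \right)}\right) = \left(\frac{3}{7} + \frac{18}{7} \left(-11\right)\right) \left(389 + \left(30 - 13\right)\right) = \left(\frac{3}{7} - \frac{198}{7}\right) \left(389 + 17\right) = \left(- \frac{195}{7}\right) 406 = -11310$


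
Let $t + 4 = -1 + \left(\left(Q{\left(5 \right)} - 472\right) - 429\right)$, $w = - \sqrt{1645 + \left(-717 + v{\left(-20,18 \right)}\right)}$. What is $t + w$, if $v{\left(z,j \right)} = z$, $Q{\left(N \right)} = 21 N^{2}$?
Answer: $-381 - 2 \sqrt{227} \approx -411.13$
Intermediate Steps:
$w = - 2 \sqrt{227}$ ($w = - \sqrt{1645 - 737} = - \sqrt{908} = - 2 \sqrt{227} \approx -30.133$)
$t = -381$ ($t = -4 - 377 = -381$)
$t + w = -381 - 2 \sqrt{227}$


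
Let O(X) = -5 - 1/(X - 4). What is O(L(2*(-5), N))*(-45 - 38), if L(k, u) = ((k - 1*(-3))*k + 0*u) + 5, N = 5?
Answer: 29548/71 ≈ 416.17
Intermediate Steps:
L(k, u) = 5 + k*(3 + k) (L(k, u) = ((k + 3)*k + 0) + 5 = ((3 + k)*k + 0) + 5 = (k*(3 + k) + 0) + 5 = k*(3 + k) + 5 = 5 + k*(3 + k))
O(X) = -5 - 1/(-4 + X)
O(L(2*(-5), N))*(-45 - 38) = ((19 - 5*(5 + (2*(-5))**2 + 3*(2*(-5))))/(-4 + (5 + (2*(-5))**2 + 3*(2*(-5)))))*(-45 - 38) = ((19 - 5*(5 + (-10)**2 + 3*(-10)))/(-4 + (5 + (-10)**2 + 3*(-10))))*(-83) = ((19 - 5*(5 + 100 - 30))/(-4 + (5 + 100 - 30)))*(-83) = ((19 - 5*75)/(-4 + 75))*(-83) = ((19 - 375)/71)*(-83) = ((1/71)*(-356))*(-83) = -356/71*(-83) = 29548/71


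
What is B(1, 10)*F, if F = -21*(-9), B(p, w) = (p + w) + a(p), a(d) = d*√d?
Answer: 2268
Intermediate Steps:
a(d) = d^(3/2)
B(p, w) = p + w + p^(3/2) (B(p, w) = (p + w) + p^(3/2) = p + w + p^(3/2))
F = 189
B(1, 10)*F = (1 + 10 + 1^(3/2))*189 = (1 + 10 + 1)*189 = 12*189 = 2268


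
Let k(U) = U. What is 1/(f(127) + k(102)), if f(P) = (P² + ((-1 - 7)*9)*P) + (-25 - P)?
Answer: 1/6935 ≈ 0.00014420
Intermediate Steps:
f(P) = -25 + P² - 73*P (f(P) = (P² + (-8*9)*P) + (-25 - P) = (P² - 72*P) + (-25 - P) = -25 + P² - 73*P)
1/(f(127) + k(102)) = 1/((-25 + 127² - 73*127) + 102) = 1/((-25 + 16129 - 9271) + 102) = 1/(6833 + 102) = 1/6935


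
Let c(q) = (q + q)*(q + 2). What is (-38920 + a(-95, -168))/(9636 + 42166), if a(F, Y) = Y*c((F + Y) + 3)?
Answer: -11288900/25901 ≈ -435.85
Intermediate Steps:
c(q) = 2*q*(2 + q) (c(q) = (2*q)*(2 + q) = 2*q*(2 + q))
a(F, Y) = 2*Y*(3 + F + Y)*(5 + F + Y) (a(F, Y) = Y*(2*((F + Y) + 3)*(2 + ((F + Y) + 3))) = Y*(2*(3 + F + Y)*(2 + (3 + F + Y))) = Y*(2*(3 + F + Y)*(5 + F + Y)) = 2*Y*(3 + F + Y)*(5 + F + Y))
(-38920 + a(-95, -168))/(9636 + 42166) = (-38920 + 2*(-168)*(3 - 95 - 168)*(5 - 95 - 168))/(9636 + 42166) = (-38920 + 2*(-168)*(-260)*(-258))/51802 = (-38920 - 22538880)*(1/51802) = -22577800*1/51802 = -11288900/25901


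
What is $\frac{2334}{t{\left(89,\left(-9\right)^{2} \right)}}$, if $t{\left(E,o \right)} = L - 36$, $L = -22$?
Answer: $- \frac{1167}{29} \approx -40.241$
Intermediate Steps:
$t{\left(E,o \right)} = -58$ ($t{\left(E,o \right)} = -22 - 36 = -58$)
$\frac{2334}{t{\left(89,\left(-9\right)^{2} \right)}} = \frac{2334}{-58} = 2334 \left(- \frac{1}{58}\right) = - \frac{1167}{29}$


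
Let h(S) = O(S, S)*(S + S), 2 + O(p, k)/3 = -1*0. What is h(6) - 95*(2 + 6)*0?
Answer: -72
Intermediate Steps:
O(p, k) = -6 (O(p, k) = -6 + 3*(-1*0) = -6 + 3*0 = -6 + 0 = -6)
h(S) = -12*S (h(S) = -6*(S + S) = -12*S)
h(6) - 95*(2 + 6)*0 = -12*6 - 95*(2 + 6)*0 = -72 - 760*0 = -72 - 95*0 = -72 + 0 = -72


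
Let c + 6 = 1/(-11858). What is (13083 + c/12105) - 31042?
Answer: -2577854506459/143541090 ≈ -17959.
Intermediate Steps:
c = -71149/11858 (c = -6 + 1/(-11858) = -6 - 1/11858 = -71149/11858 ≈ -6.0001)
(13083 + c/12105) - 31042 = (13083 - 71149/11858/12105) - 31042 = (13083 - 71149/11858*1/12105) - 31042 = (13083 - 71149/143541090) - 31042 = 1877948009321/143541090 - 31042 = -2577854506459/143541090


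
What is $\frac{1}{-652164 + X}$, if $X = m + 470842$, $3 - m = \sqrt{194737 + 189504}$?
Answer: $- \frac{181319}{32876195520} + \frac{\sqrt{384241}}{32876195520} \approx -5.4964 \cdot 10^{-6}$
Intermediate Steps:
$m = 3 - \sqrt{384241}$ ($m = 3 - \sqrt{194737 + 189504} = 3 - \sqrt{384241} \approx -616.87$)
$X = 470845 - \sqrt{384241}$ ($X = \left(3 - \sqrt{384241}\right) + 470842 = 470845 - \sqrt{384241} \approx 4.7023 \cdot 10^{5}$)
$\frac{1}{-652164 + X} = \frac{1}{-652164 + \left(470845 - \sqrt{384241}\right)} = \frac{1}{-181319 - \sqrt{384241}}$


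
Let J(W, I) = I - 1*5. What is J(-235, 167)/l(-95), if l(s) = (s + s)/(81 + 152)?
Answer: -18873/95 ≈ -198.66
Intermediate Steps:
l(s) = 2*s/233 (l(s) = (2*s)/233 = (2*s)*(1/233) = 2*s/233)
J(W, I) = -5 + I (J(W, I) = I - 5 = -5 + I)
J(-235, 167)/l(-95) = (-5 + 167)/(((2/233)*(-95))) = 162/(-190/233) = 162*(-233/190) = -18873/95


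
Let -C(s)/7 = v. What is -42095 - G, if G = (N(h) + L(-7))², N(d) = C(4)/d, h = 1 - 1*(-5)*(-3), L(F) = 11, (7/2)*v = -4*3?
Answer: -2066880/49 ≈ -42181.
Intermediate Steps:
v = -24/7 (v = 2*(-4*3)/7 = (2/7)*(-12) = -24/7 ≈ -3.4286)
C(s) = 24 (C(s) = -7*(-24/7) = 24)
h = -14 (h = 1 - (-5)*(-3) = 1 - 1*15 = 1 - 15 = -14)
N(d) = 24/d
G = 4225/49 (G = (24/(-14) + 11)² = (24*(-1/14) + 11)² = (-12/7 + 11)² = (65/7)² = 4225/49 ≈ 86.224)
-42095 - G = -42095 - 1*4225/49 = -42095 - 4225/49 = -2066880/49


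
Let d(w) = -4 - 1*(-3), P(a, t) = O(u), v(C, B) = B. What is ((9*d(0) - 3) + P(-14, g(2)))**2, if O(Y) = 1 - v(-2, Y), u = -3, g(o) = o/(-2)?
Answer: 64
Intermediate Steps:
g(o) = -o/2 (g(o) = o*(-1/2) = -o/2)
O(Y) = 1 - Y
P(a, t) = 4 (P(a, t) = 1 - 1*(-3) = 1 + 3 = 4)
d(w) = -1 (d(w) = -4 + 3 = -1)
((9*d(0) - 3) + P(-14, g(2)))**2 = ((9*(-1) - 3) + 4)**2 = ((-9 - 3) + 4)**2 = (-12 + 4)**2 = (-8)**2 = 64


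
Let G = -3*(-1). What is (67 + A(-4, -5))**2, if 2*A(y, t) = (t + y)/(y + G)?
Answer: 20449/4 ≈ 5112.3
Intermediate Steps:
G = 3
A(y, t) = (t + y)/(2*(3 + y)) (A(y, t) = ((t + y)/(y + 3))/2 = ((t + y)/(3 + y))/2 = (t + y)/(2*(3 + y)))
(67 + A(-4, -5))**2 = (67 + (-5 - 4)/(2*(3 - 4)))**2 = (67 + (1/2)*(-9)/(-1))**2 = (67 + (1/2)*(-1)*(-9))**2 = (67 + 9/2)**2 = (143/2)**2 = 20449/4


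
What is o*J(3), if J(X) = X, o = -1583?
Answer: -4749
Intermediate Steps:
o*J(3) = -1583*3 = -4749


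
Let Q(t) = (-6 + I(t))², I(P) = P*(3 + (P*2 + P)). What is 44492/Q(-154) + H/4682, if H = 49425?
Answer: 30863852803943/2923711419600 ≈ 10.556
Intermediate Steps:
I(P) = P*(3 + 3*P) (I(P) = P*(3 + (2*P + P)) = P*(3 + 3*P))
Q(t) = (-6 + 3*t*(1 + t))²
44492/Q(-154) + H/4682 = 44492/((9*(-2 - 154*(1 - 154))²)) + 49425/4682 = 44492/((9*(-2 - 154*(-153))²)) + 49425*(1/4682) = 44492/((9*(-2 + 23562)²)) + 49425/4682 = 44492/((9*23560²)) + 49425/4682 = 44492/((9*555073600)) + 49425/4682 = 44492/4995662400 + 49425/4682 = 44492*(1/4995662400) + 49425/4682 = 11123/1248915600 + 49425/4682 = 30863852803943/2923711419600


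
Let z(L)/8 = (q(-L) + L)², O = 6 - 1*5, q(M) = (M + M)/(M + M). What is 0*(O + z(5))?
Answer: 0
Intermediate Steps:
q(M) = 1 (q(M) = (2*M)/((2*M)) = (2*M)*(1/(2*M)) = 1)
O = 1 (O = 6 - 5 = 1)
z(L) = 8*(1 + L)²
0*(O + z(5)) = 0*(1 + 8*(1 + 5)²) = 0*(1 + 8*6²) = 0*(1 + 8*36) = 0*(1 + 288) = 0*289 = 0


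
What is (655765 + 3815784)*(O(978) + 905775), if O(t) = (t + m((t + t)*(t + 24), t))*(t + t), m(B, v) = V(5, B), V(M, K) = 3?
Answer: 12630386492439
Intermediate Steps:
m(B, v) = 3
O(t) = 2*t*(3 + t) (O(t) = (t + 3)*(t + t) = (3 + t)*(2*t) = 2*t*(3 + t))
(655765 + 3815784)*(O(978) + 905775) = (655765 + 3815784)*(2*978*(3 + 978) + 905775) = 4471549*(2*978*981 + 905775) = 4471549*(1918836 + 905775) = 4471549*2824611 = 12630386492439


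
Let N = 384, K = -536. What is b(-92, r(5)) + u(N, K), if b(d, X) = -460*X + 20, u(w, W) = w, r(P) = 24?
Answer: -10636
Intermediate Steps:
b(d, X) = 20 - 460*X
b(-92, r(5)) + u(N, K) = (20 - 460*24) + 384 = (20 - 11040) + 384 = -11020 + 384 = -10636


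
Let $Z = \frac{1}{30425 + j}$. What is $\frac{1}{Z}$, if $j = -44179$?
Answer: $-13754$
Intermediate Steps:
$Z = - \frac{1}{13754}$ ($Z = \frac{1}{30425 - 44179} = \frac{1}{-13754} = - \frac{1}{13754} \approx -7.2706 \cdot 10^{-5}$)
$\frac{1}{Z} = \frac{1}{- \frac{1}{13754}} = -13754$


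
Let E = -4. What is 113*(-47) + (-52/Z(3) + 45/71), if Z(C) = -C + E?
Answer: -2635560/497 ≈ -5302.9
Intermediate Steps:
Z(C) = -4 - C (Z(C) = -C - 4 = -4 - C)
113*(-47) + (-52/Z(3) + 45/71) = 113*(-47) + (-52/(-4 - 1*3) + 45/71) = -5311 + (-52/(-4 - 3) + 45*(1/71)) = -5311 + (-52/(-7) + 45/71) = -5311 + (-52*(-⅐) + 45/71) = -5311 + (52/7 + 45/71) = -5311 + 4007/497 = -2635560/497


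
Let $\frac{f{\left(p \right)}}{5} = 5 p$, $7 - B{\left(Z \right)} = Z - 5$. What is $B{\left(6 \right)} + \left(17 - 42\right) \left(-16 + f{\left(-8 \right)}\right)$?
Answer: $5406$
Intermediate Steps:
$B{\left(Z \right)} = 12 - Z$ ($B{\left(Z \right)} = 7 - \left(Z - 5\right) = 7 - \left(-5 + Z\right) = 12 - Z$)
$f{\left(p \right)} = 25 p$ ($f{\left(p \right)} = 5 \cdot 5 p = 25 p$)
$B{\left(6 \right)} + \left(17 - 42\right) \left(-16 + f{\left(-8 \right)}\right) = \left(12 - 6\right) + \left(17 - 42\right) \left(-16 + 25 \left(-8\right)\right) = \left(12 - 6\right) + \left(17 - 42\right) \left(-16 - 200\right) = 6 - -5400 = 6 + 5400 = 5406$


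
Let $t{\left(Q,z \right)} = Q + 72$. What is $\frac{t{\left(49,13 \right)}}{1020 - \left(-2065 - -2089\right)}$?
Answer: $\frac{121}{996} \approx 0.12149$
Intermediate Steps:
$t{\left(Q,z \right)} = 72 + Q$
$\frac{t{\left(49,13 \right)}}{1020 - \left(-2065 - -2089\right)} = \frac{72 + 49}{1020 - \left(-2065 - -2089\right)} = \frac{121}{1020 - \left(-2065 + 2089\right)} = \frac{121}{1020 - 24} = \frac{121}{996}$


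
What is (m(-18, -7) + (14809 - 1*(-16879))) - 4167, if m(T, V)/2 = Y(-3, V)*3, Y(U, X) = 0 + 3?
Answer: 27539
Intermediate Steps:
Y(U, X) = 3
m(T, V) = 18 (m(T, V) = 2*(3*3) = 2*9 = 18)
(m(-18, -7) + (14809 - 1*(-16879))) - 4167 = (18 + (14809 - 1*(-16879))) - 4167 = (18 + (14809 + 16879)) - 4167 = (18 + 31688) - 4167 = 31706 - 4167 = 27539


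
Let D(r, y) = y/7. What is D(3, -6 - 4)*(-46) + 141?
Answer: 1447/7 ≈ 206.71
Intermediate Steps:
D(r, y) = y/7 (D(r, y) = y*(1/7) = y/7)
D(3, -6 - 4)*(-46) + 141 = ((-6 - 4)/7)*(-46) + 141 = ((1/7)*(-10))*(-46) + 141 = -10/7*(-46) + 141 = 460/7 + 141 = 1447/7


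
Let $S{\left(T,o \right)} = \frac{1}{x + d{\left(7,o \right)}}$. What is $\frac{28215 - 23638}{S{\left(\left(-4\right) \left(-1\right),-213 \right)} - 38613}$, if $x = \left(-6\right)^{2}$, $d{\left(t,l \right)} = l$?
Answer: $- \frac{810129}{6834502} \approx -0.11854$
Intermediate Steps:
$x = 36$
$S{\left(T,o \right)} = \frac{1}{36 + o}$
$\frac{28215 - 23638}{S{\left(\left(-4\right) \left(-1\right),-213 \right)} - 38613} = \frac{28215 - 23638}{\frac{1}{36 - 213} - 38613} = \frac{4577}{\frac{1}{-177} - 38613} = \frac{4577}{- \frac{1}{177} - 38613} = \frac{4577}{- \frac{6834502}{177}} = 4577 \left(- \frac{177}{6834502}\right) = - \frac{810129}{6834502}$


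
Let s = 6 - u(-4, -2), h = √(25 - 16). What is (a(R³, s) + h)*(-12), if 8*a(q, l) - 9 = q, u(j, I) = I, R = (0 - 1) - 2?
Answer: -9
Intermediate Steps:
R = -3 (R = -1 - 2 = -3)
h = 3 (h = √9 = 3)
s = 8 (s = 6 - 1*(-2) = 6 + 2 = 8)
a(q, l) = 9/8 + q/8
(a(R³, s) + h)*(-12) = ((9/8 + (⅛)*(-3)³) + 3)*(-12) = ((9/8 + (⅛)*(-27)) + 3)*(-12) = ((9/8 - 27/8) + 3)*(-12) = (-9/4 + 3)*(-12) = (¾)*(-12) = -9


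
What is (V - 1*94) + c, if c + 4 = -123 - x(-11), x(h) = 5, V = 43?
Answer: -183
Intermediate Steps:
c = -132 (c = -4 + (-123 - 1*5) = -4 + (-123 - 5) = -4 - 128 = -132)
(V - 1*94) + c = (43 - 1*94) - 132 = (43 - 94) - 132 = -51 - 132 = -183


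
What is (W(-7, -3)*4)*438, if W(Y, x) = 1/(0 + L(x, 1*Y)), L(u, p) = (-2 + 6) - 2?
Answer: 876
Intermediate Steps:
L(u, p) = 2 (L(u, p) = 4 - 2 = 2)
W(Y, x) = ½ (W(Y, x) = 1/(0 + 2) = 1/2 = ½)
(W(-7, -3)*4)*438 = ((½)*4)*438 = 2*438 = 876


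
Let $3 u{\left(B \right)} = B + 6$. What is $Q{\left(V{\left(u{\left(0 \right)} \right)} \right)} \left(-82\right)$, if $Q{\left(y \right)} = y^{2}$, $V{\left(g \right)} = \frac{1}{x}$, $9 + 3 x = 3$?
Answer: $- \frac{41}{2} \approx -20.5$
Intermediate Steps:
$x = -2$ ($x = -3 + \frac{1}{3} \cdot 3 = -3 + 1 = -2$)
$u{\left(B \right)} = 2 + \frac{B}{3}$ ($u{\left(B \right)} = \frac{B + 6}{3} = \frac{6 + B}{3} = 2 + \frac{B}{3}$)
$V{\left(g \right)} = - \frac{1}{2}$ ($V{\left(g \right)} = \frac{1}{-2} = - \frac{1}{2}$)
$Q{\left(V{\left(u{\left(0 \right)} \right)} \right)} \left(-82\right) = \left(- \frac{1}{2}\right)^{2} \left(-82\right) = \frac{1}{4} \left(-82\right) = - \frac{41}{2}$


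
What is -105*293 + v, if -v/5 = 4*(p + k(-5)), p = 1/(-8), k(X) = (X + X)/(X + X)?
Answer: -61565/2 ≈ -30783.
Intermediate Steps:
k(X) = 1 (k(X) = (2*X)/((2*X)) = (2*X)*(1/(2*X)) = 1)
p = -1/8 ≈ -0.12500
v = -35/2 (v = -20*(-1/8 + 1) = -20*7/8 = -5*7/2 = -35/2 ≈ -17.500)
-105*293 + v = -105*293 - 35/2 = -30765 - 35/2 = -61565/2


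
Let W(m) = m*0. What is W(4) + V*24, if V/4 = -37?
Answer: -3552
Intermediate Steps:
V = -148 (V = 4*(-37) = -148)
W(m) = 0
W(4) + V*24 = 0 - 148*24 = 0 - 3552 = -3552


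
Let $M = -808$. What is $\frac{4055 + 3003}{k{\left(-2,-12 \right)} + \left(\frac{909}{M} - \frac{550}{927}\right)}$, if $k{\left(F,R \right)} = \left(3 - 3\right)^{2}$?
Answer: $- \frac{52342128}{12743} \approx -4107.5$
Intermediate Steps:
$k{\left(F,R \right)} = 0$ ($k{\left(F,R \right)} = 0^{2} = 0$)
$\frac{4055 + 3003}{k{\left(-2,-12 \right)} + \left(\frac{909}{M} - \frac{550}{927}\right)} = \frac{4055 + 3003}{0 + \left(\frac{909}{-808} - \frac{550}{927}\right)} = \frac{7058}{0 + \left(909 \left(- \frac{1}{808}\right) - \frac{550}{927}\right)} = \frac{7058}{0 - \frac{12743}{7416}} = \frac{7058}{- \frac{12743}{7416}} = 7058 \left(- \frac{7416}{12743}\right) = - \frac{52342128}{12743}$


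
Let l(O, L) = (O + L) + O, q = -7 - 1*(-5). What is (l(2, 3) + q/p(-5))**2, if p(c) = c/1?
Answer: 1369/25 ≈ 54.760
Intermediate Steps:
q = -2 (q = -7 + 5 = -2)
p(c) = c (p(c) = c*1 = c)
l(O, L) = L + 2*O (l(O, L) = (L + O) + O = L + 2*O)
(l(2, 3) + q/p(-5))**2 = ((3 + 2*2) - 2/(-5))**2 = ((3 + 4) - 2*(-1/5))**2 = (7 + 2/5)**2 = (37/5)**2 = 1369/25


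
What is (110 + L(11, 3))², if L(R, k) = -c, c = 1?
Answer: 11881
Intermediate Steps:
L(R, k) = -1 (L(R, k) = -1*1 = -1)
(110 + L(11, 3))² = (110 - 1)² = 109² = 11881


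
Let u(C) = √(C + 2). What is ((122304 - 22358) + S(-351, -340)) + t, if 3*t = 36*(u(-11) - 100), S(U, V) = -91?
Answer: 98655 + 36*I ≈ 98655.0 + 36.0*I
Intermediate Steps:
u(C) = √(2 + C)
t = -1200 + 36*I (t = (36*(√(2 - 11) - 100))/3 = (36*(√(-9) - 100))/3 = (36*(3*I - 100))/3 = (36*(-100 + 3*I))/3 = (-3600 + 108*I)/3 = -1200 + 36*I ≈ -1200.0 + 36.0*I)
((122304 - 22358) + S(-351, -340)) + t = ((122304 - 22358) - 91) + (-1200 + 36*I) = (99946 - 91) + (-1200 + 36*I) = 99855 + (-1200 + 36*I) = 98655 + 36*I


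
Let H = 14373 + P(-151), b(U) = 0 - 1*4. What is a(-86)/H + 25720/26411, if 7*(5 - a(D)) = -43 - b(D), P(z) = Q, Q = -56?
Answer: 368512442/378126287 ≈ 0.97458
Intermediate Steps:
b(U) = -4 (b(U) = 0 - 4 = -4)
P(z) = -56
a(D) = 74/7 (a(D) = 5 - (-43 - 1*(-4))/7 = 5 - (-43 + 4)/7 = 5 - 1/7*(-39) = 5 + 39/7 = 74/7)
H = 14317 (H = 14373 - 56 = 14317)
a(-86)/H + 25720/26411 = (74/7)/14317 + 25720/26411 = (74/7)*(1/14317) + 25720*(1/26411) = 74/100219 + 25720/26411 = 368512442/378126287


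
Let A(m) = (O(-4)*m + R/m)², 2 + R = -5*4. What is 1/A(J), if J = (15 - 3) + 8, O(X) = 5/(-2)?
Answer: 100/261121 ≈ 0.00038296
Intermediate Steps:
R = -22 (R = -2 - 5*4 = -2 - 20 = -22)
O(X) = -5/2 (O(X) = 5*(-½) = -5/2)
J = 20 (J = 12 + 8 = 20)
A(m) = (-22/m - 5*m/2)² (A(m) = (-5*m/2 - 22/m)² = (-22/m - 5*m/2)²)
1/A(J) = 1/((¼)*(44 + 5*20²)²/20²) = 1/((¼)*(1/400)*(44 + 5*400)²) = 1/((¼)*(1/400)*(44 + 2000)²) = 1/((¼)*(1/400)*2044²) = 1/((¼)*(1/400)*4177936) = 1/(261121/100) = 100/261121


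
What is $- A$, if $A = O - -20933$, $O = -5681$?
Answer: $-15252$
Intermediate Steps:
$A = 15252$ ($A = -5681 - -20933 = -5681 + 20933 = 15252$)
$- A = \left(-1\right) 15252 = -15252$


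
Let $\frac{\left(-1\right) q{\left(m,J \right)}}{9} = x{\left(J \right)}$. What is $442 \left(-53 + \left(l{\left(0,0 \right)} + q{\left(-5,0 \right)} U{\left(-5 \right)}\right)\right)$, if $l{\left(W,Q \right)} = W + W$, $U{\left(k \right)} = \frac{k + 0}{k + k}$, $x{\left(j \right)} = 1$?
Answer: $-25415$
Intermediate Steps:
$q{\left(m,J \right)} = -9$ ($q{\left(m,J \right)} = \left(-9\right) 1 = -9$)
$U{\left(k \right)} = \frac{1}{2}$ ($U{\left(k \right)} = \frac{k}{2 k} = k \frac{1}{2 k} = \frac{1}{2}$)
$l{\left(W,Q \right)} = 2 W$
$442 \left(-53 + \left(l{\left(0,0 \right)} + q{\left(-5,0 \right)} U{\left(-5 \right)}\right)\right) = 442 \left(-53 + \left(2 \cdot 0 - \frac{9}{2}\right)\right) = 442 \left(-53 + \left(0 - \frac{9}{2}\right)\right) = 442 \left(-53 - \frac{9}{2}\right) = 442 \left(- \frac{115}{2}\right) = -25415$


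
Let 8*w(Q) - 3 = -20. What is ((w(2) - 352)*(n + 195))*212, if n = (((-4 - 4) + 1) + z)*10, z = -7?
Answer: -8258195/2 ≈ -4.1291e+6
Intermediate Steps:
w(Q) = -17/8 (w(Q) = 3/8 + (1/8)*(-20) = 3/8 - 5/2 = -17/8)
n = -140 (n = (((-4 - 4) + 1) - 7)*10 = ((-8 + 1) - 7)*10 = (-7 - 7)*10 = -14*10 = -140)
((w(2) - 352)*(n + 195))*212 = ((-17/8 - 352)*(-140 + 195))*212 = -2833/8*55*212 = -155815/8*212 = -8258195/2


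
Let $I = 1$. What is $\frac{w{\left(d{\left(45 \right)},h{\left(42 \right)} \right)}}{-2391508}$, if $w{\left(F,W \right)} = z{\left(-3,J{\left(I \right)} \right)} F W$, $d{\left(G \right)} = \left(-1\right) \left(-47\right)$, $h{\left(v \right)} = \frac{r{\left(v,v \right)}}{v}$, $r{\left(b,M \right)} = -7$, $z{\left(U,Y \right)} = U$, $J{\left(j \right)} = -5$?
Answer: $- \frac{47}{4783016} \approx -9.8264 \cdot 10^{-6}$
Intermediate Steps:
$h{\left(v \right)} = - \frac{7}{v}$
$d{\left(G \right)} = 47$
$w{\left(F,W \right)} = - 3 F W$
$\frac{w{\left(d{\left(45 \right)},h{\left(42 \right)} \right)}}{-2391508} = \frac{\left(-3\right) 47 \left(- \frac{7}{42}\right)}{-2391508} = \left(-3\right) 47 \left(\left(-7\right) \frac{1}{42}\right) \left(- \frac{1}{2391508}\right) = \left(-3\right) 47 \left(- \frac{1}{6}\right) \left(- \frac{1}{2391508}\right) = \frac{47}{2} \left(- \frac{1}{2391508}\right) = - \frac{47}{4783016}$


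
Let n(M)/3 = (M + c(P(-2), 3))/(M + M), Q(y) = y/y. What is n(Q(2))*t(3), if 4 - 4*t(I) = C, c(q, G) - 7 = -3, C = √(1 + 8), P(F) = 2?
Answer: 15/8 ≈ 1.8750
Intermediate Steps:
Q(y) = 1
C = 3 (C = √9 = 3)
c(q, G) = 4 (c(q, G) = 7 - 3 = 4)
t(I) = ¼ (t(I) = 1 - ¼*3 = 1 - ¾ = ¼)
n(M) = 3*(4 + M)/(2*M) (n(M) = 3*((M + 4)/(M + M)) = 3*((4 + M)/((2*M))) = 3*((4 + M)*(1/(2*M))) = 3*((4 + M)/(2*M)) = 3*(4 + M)/(2*M))
n(Q(2))*t(3) = (3/2 + 6/1)*(¼) = (3/2 + 6*1)*(¼) = (3/2 + 6)*(¼) = (15/2)*(¼) = 15/8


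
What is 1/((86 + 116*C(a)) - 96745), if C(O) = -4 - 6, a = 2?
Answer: -1/97819 ≈ -1.0223e-5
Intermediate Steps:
C(O) = -10
1/((86 + 116*C(a)) - 96745) = 1/((86 + 116*(-10)) - 96745) = 1/((86 - 1160) - 96745) = 1/(-1074 - 96745) = 1/(-97819) = -1/97819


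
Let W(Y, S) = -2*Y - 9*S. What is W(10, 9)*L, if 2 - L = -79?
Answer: -8181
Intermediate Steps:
W(Y, S) = -9*S - 2*Y
L = 81 (L = 2 - 1*(-79) = 2 + 79 = 81)
W(10, 9)*L = (-9*9 - 2*10)*81 = (-81 - 20)*81 = -101*81 = -8181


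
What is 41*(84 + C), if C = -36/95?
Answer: 325704/95 ≈ 3428.5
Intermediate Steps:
C = -36/95 (C = -36*1/95 = -36/95 ≈ -0.37895)
41*(84 + C) = 41*(84 - 36/95) = 41*(7944/95) = 325704/95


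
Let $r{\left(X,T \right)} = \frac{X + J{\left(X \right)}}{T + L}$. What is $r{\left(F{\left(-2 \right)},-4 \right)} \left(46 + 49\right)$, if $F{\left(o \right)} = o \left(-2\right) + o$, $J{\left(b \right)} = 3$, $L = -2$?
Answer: $- \frac{475}{6} \approx -79.167$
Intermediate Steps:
$F{\left(o \right)} = - o$ ($F{\left(o \right)} = - 2 o + o = - o$)
$r{\left(X,T \right)} = \frac{3 + X}{-2 + T}$ ($r{\left(X,T \right)} = \frac{X + 3}{T - 2} = \frac{3 + X}{-2 + T}$)
$r{\left(F{\left(-2 \right)},-4 \right)} \left(46 + 49\right) = \frac{3 - -2}{-2 - 4} \left(46 + 49\right) = \frac{3 + 2}{-6} \cdot 95 = \left(- \frac{1}{6}\right) 5 \cdot 95 = \left(- \frac{5}{6}\right) 95 = - \frac{475}{6}$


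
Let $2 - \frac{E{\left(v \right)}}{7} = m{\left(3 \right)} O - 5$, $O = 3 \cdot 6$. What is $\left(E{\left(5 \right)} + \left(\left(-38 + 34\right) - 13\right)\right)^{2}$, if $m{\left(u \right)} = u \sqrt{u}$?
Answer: $429676 - 24192 \sqrt{3} \approx 3.8777 \cdot 10^{5}$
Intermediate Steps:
$m{\left(u \right)} = u^{\frac{3}{2}}$
$O = 18$
$E{\left(v \right)} = 49 - 378 \sqrt{3}$ ($E{\left(v \right)} = 14 - 7 \left(3^{\frac{3}{2}} \cdot 18 - 5\right) = 14 - 7 \left(3 \sqrt{3} \cdot 18 - 5\right) = 14 - 7 \left(54 \sqrt{3} - 5\right) = 14 - 7 \left(-5 + 54 \sqrt{3}\right) = 14 + \left(35 - 378 \sqrt{3}\right) = 49 - 378 \sqrt{3}$)
$\left(E{\left(5 \right)} + \left(\left(-38 + 34\right) - 13\right)\right)^{2} = \left(\left(49 - 378 \sqrt{3}\right) + \left(\left(-38 + 34\right) - 13\right)\right)^{2} = \left(\left(49 - 378 \sqrt{3}\right) - 17\right)^{2} = \left(32 - 378 \sqrt{3}\right)^{2}$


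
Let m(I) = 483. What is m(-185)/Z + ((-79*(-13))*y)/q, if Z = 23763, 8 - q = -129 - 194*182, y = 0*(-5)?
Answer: 161/7921 ≈ 0.020326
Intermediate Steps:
y = 0
q = 35445 (q = 8 - (-129 - 194*182) = 8 - (-129 - 35308) = 8 - 1*(-35437) = 8 + 35437 = 35445)
m(-185)/Z + ((-79*(-13))*y)/q = 483/23763 + (-79*(-13)*0)/35445 = 483*(1/23763) + (1027*0)*(1/35445) = 161/7921 + 0*(1/35445) = 161/7921 + 0 = 161/7921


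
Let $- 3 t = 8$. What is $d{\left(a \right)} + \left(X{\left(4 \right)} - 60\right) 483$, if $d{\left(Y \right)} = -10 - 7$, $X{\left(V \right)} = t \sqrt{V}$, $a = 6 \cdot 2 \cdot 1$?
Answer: $-31573$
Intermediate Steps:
$t = - \frac{8}{3}$ ($t = \left(- \frac{1}{3}\right) 8 = - \frac{8}{3} \approx -2.6667$)
$a = 12$ ($a = 12 \cdot 1 = 12$)
$X{\left(V \right)} = - \frac{8 \sqrt{V}}{3}$
$d{\left(Y \right)} = -17$ ($d{\left(Y \right)} = -10 - 7 = -17$)
$d{\left(a \right)} + \left(X{\left(4 \right)} - 60\right) 483 = -17 + \left(- \frac{8 \sqrt{4}}{3} - 60\right) 483 = -17 + \left(\left(- \frac{8}{3}\right) 2 - 60\right) 483 = -17 + \left(- \frac{16}{3} - 60\right) 483 = -17 - 31556 = -31573$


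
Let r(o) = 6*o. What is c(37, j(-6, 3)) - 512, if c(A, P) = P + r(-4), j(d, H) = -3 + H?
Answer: -536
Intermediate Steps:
c(A, P) = -24 + P (c(A, P) = P + 6*(-4) = P - 24 = -24 + P)
c(37, j(-6, 3)) - 512 = (-24 + (-3 + 3)) - 512 = (-24 + 0) - 512 = -24 - 512 = -536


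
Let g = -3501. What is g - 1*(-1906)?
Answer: -1595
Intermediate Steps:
g - 1*(-1906) = -3501 - 1*(-1906) = -3501 + 1906 = -1595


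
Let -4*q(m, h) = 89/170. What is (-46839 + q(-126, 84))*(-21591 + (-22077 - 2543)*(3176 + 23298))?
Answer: 20760592304535839/680 ≈ 3.0530e+13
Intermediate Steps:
q(m, h) = -89/680 (q(m, h) = -89/(4*170) = -1/4*89/170 = -89/680)
(-46839 + q(-126, 84))*(-21591 + (-22077 - 2543)*(3176 + 23298)) = (-46839 - 89/680)*(-21591 + (-22077 - 2543)*(3176 + 23298)) = -31850609*(-21591 - 24620*26474)/680 = -31850609*(-21591 - 651789880)/680 = -31850609/680*(-651811471) = 20760592304535839/680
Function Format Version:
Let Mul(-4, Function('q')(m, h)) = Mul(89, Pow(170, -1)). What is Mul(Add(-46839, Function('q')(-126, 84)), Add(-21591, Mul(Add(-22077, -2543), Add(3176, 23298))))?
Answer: Rational(20760592304535839, 680) ≈ 3.0530e+13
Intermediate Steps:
Function('q')(m, h) = Rational(-89, 680) (Function('q')(m, h) = Mul(Rational(-1, 4), Mul(89, Pow(170, -1))) = Mul(Rational(-1, 4), Mul(89, Rational(1, 170))) = Mul(Rational(-1, 4), Rational(89, 170)) = Rational(-89, 680))
Mul(Add(-46839, Function('q')(-126, 84)), Add(-21591, Mul(Add(-22077, -2543), Add(3176, 23298)))) = Mul(Add(-46839, Rational(-89, 680)), Add(-21591, Mul(Add(-22077, -2543), Add(3176, 23298)))) = Mul(Rational(-31850609, 680), Add(-21591, Mul(-24620, 26474))) = Mul(Rational(-31850609, 680), Add(-21591, -651789880)) = Mul(Rational(-31850609, 680), -651811471) = Rational(20760592304535839, 680)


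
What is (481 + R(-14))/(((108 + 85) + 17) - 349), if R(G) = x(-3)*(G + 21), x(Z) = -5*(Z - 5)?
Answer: -761/139 ≈ -5.4748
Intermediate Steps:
x(Z) = 25 - 5*Z (x(Z) = -5*(-5 + Z) = 25 - 5*Z)
R(G) = 840 + 40*G (R(G) = (25 - 5*(-3))*(G + 21) = (25 + 15)*(21 + G) = 40*(21 + G) = 840 + 40*G)
(481 + R(-14))/(((108 + 85) + 17) - 349) = (481 + (840 + 40*(-14)))/(((108 + 85) + 17) - 349) = (481 + (840 - 560))/((193 + 17) - 349) = (481 + 280)/(210 - 349) = 761/(-139) = 761*(-1/139) = -761/139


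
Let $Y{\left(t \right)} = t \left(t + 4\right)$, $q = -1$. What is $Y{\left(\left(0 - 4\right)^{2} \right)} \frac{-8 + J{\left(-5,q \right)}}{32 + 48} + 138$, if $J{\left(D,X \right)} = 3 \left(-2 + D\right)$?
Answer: $22$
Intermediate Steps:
$J{\left(D,X \right)} = -6 + 3 D$
$Y{\left(t \right)} = t \left(4 + t\right)$
$Y{\left(\left(0 - 4\right)^{2} \right)} \frac{-8 + J{\left(-5,q \right)}}{32 + 48} + 138 = \left(0 - 4\right)^{2} \left(4 + \left(0 - 4\right)^{2}\right) \frac{-8 + \left(-6 + 3 \left(-5\right)\right)}{32 + 48} + 138 = \left(-4\right)^{2} \left(4 + \left(-4\right)^{2}\right) \frac{-8 - 21}{80} + 138 = 16 \left(4 + 16\right) \left(-8 - 21\right) \frac{1}{80} + 138 = 16 \cdot 20 \left(\left(-29\right) \frac{1}{80}\right) + 138 = 320 \left(- \frac{29}{80}\right) + 138 = -116 + 138 = 22$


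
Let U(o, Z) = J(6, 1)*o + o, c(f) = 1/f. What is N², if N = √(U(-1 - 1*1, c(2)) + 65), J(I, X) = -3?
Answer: 69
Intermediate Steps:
U(o, Z) = -2*o (U(o, Z) = -3*o + o = -2*o)
N = √69 (N = √(-2*(-1 - 1*1) + 65) = √(-2*(-1 - 1) + 65) = √(-2*(-2) + 65) = √(4 + 65) = √69 ≈ 8.3066)
N² = (√69)² = 69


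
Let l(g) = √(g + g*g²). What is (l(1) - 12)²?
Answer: (12 - √2)² ≈ 112.06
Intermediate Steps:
l(g) = √(g + g³)
(l(1) - 12)² = (√(1 + 1³) - 12)² = (√(1 + 1) - 12)² = (√2 - 12)² = (-12 + √2)²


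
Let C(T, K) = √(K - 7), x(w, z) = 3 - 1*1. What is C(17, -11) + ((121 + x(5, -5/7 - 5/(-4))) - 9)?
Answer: 114 + 3*I*√2 ≈ 114.0 + 4.2426*I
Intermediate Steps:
x(w, z) = 2 (x(w, z) = 3 - 1 = 2)
C(T, K) = √(-7 + K)
C(17, -11) + ((121 + x(5, -5/7 - 5/(-4))) - 9) = √(-7 - 11) + ((121 + 2) - 9) = √(-18) + (123 - 9) = 3*I*√2 + 114 = 114 + 3*I*√2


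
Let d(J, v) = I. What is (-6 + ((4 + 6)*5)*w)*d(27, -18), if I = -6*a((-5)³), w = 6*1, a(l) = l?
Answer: 220500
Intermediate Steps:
w = 6
I = 750 (I = -6*(-5)³ = -6*(-125) = 750)
d(J, v) = 750
(-6 + ((4 + 6)*5)*w)*d(27, -18) = (-6 + ((4 + 6)*5)*6)*750 = (-6 + (10*5)*6)*750 = (-6 + 50*6)*750 = (-6 + 300)*750 = 294*750 = 220500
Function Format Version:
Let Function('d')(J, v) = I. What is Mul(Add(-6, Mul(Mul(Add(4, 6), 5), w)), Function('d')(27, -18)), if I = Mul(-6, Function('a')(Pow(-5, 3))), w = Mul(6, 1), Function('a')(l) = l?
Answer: 220500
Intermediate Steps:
w = 6
I = 750 (I = Mul(-6, Pow(-5, 3)) = Mul(-6, -125) = 750)
Function('d')(J, v) = 750
Mul(Add(-6, Mul(Mul(Add(4, 6), 5), w)), Function('d')(27, -18)) = Mul(Add(-6, Mul(Mul(Add(4, 6), 5), 6)), 750) = Mul(Add(-6, Mul(Mul(10, 5), 6)), 750) = Mul(Add(-6, Mul(50, 6)), 750) = Mul(Add(-6, 300), 750) = Mul(294, 750) = 220500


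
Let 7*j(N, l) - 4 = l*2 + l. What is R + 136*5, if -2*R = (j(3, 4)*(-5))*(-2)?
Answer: 4680/7 ≈ 668.57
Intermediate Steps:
j(N, l) = 4/7 + 3*l/7 (j(N, l) = 4/7 + (l*2 + l)/7 = 4/7 + (2*l + l)/7 = 4/7 + (3*l)/7 = 4/7 + 3*l/7)
R = -80/7 (R = -(4/7 + (3/7)*4)*(-5)*(-2)/2 = -(4/7 + 12/7)*(-5)*(-2)/2 = -(16/7)*(-5)*(-2)/2 = -(-40)*(-2)/7 = -½*160/7 = -80/7 ≈ -11.429)
R + 136*5 = -80/7 + 136*5 = -80/7 + 680 = 4680/7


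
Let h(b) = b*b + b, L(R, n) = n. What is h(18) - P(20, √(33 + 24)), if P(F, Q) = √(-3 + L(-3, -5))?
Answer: 342 - 2*I*√2 ≈ 342.0 - 2.8284*I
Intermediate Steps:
P(F, Q) = 2*I*√2 (P(F, Q) = √(-3 - 5) = √(-8) = 2*I*√2)
h(b) = b + b² (h(b) = b² + b = b + b²)
h(18) - P(20, √(33 + 24)) = 18*(1 + 18) - 2*I*√2 = 18*19 - 2*I*√2 = 342 - 2*I*√2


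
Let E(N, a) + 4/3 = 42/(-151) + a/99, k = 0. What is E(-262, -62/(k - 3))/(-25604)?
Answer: 15727/287065647 ≈ 5.4785e-5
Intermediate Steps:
E(N, a) = -730/453 + a/99 (E(N, a) = -4/3 + (42/(-151) + a/99) = -4/3 + (42*(-1/151) + a*(1/99)) = -4/3 + (-42/151 + a/99) = -730/453 + a/99)
E(-262, -62/(k - 3))/(-25604) = (-730/453 + (-62/(0 - 3))/99)/(-25604) = (-730/453 + (-62/(-3))/99)*(-1/25604) = (-730/453 + (-1/3*(-62))/99)*(-1/25604) = (-730/453 + (1/99)*(62/3))*(-1/25604) = (-730/453 + 62/297)*(-1/25604) = -62908/44847*(-1/25604) = 15727/287065647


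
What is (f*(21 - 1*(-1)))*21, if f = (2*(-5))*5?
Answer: -23100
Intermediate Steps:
f = -50 (f = -10*5 = -50)
(f*(21 - 1*(-1)))*21 = -50*(21 - 1*(-1))*21 = -50*(21 + 1)*21 = -50*22*21 = -1100*21 = -23100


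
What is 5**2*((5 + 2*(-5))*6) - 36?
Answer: -786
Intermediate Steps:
5**2*((5 + 2*(-5))*6) - 36 = 25*((5 - 10)*6) - 36 = 25*(-5*6) - 36 = 25*(-30) - 36 = -750 - 36 = -786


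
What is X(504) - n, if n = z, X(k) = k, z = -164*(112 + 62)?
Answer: 29040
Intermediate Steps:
z = -28536 (z = -164*174 = -28536)
n = -28536
X(504) - n = 504 - 1*(-28536) = 504 + 28536 = 29040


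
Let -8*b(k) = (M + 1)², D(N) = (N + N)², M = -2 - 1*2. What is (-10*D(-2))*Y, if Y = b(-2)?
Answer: 180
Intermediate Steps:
M = -4 (M = -2 - 2 = -4)
D(N) = 4*N² (D(N) = (2*N)² = 4*N²)
b(k) = -9/8 (b(k) = -(-4 + 1)²/8 = -⅛*(-3)² = -⅛*9 = -9/8)
Y = -9/8 ≈ -1.1250
(-10*D(-2))*Y = -40*(-2)²*(-9/8) = -40*4*(-9/8) = -10*16*(-9/8) = -160*(-9/8) = 180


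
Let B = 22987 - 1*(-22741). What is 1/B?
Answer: 1/45728 ≈ 2.1868e-5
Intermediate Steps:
B = 45728 (B = 22987 + 22741 = 45728)
1/B = 1/45728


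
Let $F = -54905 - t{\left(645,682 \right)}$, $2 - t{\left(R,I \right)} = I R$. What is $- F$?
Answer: $-384983$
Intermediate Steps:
$t{\left(R,I \right)} = 2 - I R$
$F = 384983$ ($F = -54905 - \left(2 - 682 \cdot 645\right) = -54905 - \left(2 - 439890\right) = -54905 - -439888 = -54905 + 439888 = 384983$)
$- F = \left(-1\right) 384983 = -384983$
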